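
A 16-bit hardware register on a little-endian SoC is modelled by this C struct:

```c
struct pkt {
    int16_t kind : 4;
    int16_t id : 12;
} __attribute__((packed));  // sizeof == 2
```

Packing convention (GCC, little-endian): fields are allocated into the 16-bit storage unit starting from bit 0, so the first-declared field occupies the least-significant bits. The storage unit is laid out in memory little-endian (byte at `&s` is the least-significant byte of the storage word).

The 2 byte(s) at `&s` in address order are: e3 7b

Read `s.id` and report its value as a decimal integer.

[0]=0xe3 [1]=0x7b (little-endian) → word 0x7be3
kind:4 @ bit 0 → (0x7be3>>0)&0xf = 0x3
id:12 @ bit 4 → (0x7be3>>4)&0xfff = 0x7be  ←
id signed 12b, MSB=0: value = 1982

1982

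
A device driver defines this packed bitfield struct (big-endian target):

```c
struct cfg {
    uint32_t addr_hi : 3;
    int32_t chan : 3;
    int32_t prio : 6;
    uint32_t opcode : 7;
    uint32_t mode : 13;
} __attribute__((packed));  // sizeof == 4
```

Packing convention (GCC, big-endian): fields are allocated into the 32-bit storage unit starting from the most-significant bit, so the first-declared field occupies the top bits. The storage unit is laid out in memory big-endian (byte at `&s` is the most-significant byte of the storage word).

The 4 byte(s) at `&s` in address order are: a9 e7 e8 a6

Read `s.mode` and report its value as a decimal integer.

[0]=0xa9 [1]=0xe7 [2]=0xe8 [3]=0xa6 (big-endian) → word 0xa9e7e8a6
addr_hi [29+:3] = (word>>29) & 0x7 = 5
chan [26+:3] = (word>>26) & 0x7 = 2
prio [20+:6] = (word>>20) & 0x3f = 30
opcode [13+:7] = (word>>13) & 0x7f = 63
mode [0+:13] = (word>>0) & 0x1fff = 2214  ←

2214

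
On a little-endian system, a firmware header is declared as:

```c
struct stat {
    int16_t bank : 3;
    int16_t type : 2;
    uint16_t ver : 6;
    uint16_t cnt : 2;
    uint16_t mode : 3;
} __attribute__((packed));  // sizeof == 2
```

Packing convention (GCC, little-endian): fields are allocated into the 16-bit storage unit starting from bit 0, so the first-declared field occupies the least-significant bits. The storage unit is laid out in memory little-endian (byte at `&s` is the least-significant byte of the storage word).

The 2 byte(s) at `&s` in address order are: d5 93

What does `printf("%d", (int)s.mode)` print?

[0]=0xd5 [1]=0x93 (little-endian) → word 0x93d5
bank:3 @ bit 0 → (0x93d5>>0)&0x7 = 0x5
type:2 @ bit 3 → (0x93d5>>3)&0x3 = 0x2
ver:6 @ bit 5 → (0x93d5>>5)&0x3f = 0x1e
cnt:2 @ bit 11 → (0x93d5>>11)&0x3 = 0x2
mode:3 @ bit 13 → (0x93d5>>13)&0x7 = 0x4  ←

4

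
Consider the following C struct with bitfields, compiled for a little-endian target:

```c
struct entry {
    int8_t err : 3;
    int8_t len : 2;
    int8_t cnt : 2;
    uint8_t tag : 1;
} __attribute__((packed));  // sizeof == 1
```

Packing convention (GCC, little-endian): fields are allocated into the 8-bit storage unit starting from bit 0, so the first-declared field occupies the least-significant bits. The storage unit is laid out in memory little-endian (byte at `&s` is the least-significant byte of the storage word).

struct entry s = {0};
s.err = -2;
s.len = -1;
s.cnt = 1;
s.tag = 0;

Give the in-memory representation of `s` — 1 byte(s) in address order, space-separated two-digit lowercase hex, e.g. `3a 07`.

err:3 = -2 → 0x6 << 0 → word 0x06
len:2 = -1 → 0x3 << 3 → word 0x1e
cnt:2 = 1 → 0x1 << 5 → word 0x3e
tag:1 = 0 → 0x0 << 7 → word 0x3e
word = 0x3e → little-endian bytes:
  [0]=0x3e

3e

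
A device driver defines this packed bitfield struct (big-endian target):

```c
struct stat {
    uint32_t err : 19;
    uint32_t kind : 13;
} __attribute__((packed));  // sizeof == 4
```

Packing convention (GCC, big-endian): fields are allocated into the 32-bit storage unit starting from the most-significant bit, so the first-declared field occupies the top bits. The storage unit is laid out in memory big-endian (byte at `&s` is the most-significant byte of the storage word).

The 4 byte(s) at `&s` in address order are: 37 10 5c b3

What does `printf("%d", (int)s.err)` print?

112770

[0]=0x37 [1]=0x10 [2]=0x5c [3]=0xb3 (big-endian) → word 0x37105cb3
err:19 @ bit 13 → (0x37105cb3>>13)&0x7ffff = 0x1b882  ←
kind:13 @ bit 0 → (0x37105cb3>>0)&0x1fff = 0x1cb3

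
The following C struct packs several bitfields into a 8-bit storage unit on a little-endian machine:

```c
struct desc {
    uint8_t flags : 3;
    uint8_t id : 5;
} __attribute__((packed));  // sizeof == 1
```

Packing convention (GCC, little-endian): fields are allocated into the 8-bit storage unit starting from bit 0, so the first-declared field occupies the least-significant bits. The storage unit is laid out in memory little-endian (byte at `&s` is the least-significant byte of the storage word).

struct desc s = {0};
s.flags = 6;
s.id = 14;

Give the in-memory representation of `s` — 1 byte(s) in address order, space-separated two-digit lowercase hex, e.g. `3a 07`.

[0+:3] flags=6 & 0x7 = 0x6; word=0x06
[3+:5] id=14 & 0x1f = 0xe; word=0x76
word = 0x76 → little-endian bytes:
  [0]=0x76

76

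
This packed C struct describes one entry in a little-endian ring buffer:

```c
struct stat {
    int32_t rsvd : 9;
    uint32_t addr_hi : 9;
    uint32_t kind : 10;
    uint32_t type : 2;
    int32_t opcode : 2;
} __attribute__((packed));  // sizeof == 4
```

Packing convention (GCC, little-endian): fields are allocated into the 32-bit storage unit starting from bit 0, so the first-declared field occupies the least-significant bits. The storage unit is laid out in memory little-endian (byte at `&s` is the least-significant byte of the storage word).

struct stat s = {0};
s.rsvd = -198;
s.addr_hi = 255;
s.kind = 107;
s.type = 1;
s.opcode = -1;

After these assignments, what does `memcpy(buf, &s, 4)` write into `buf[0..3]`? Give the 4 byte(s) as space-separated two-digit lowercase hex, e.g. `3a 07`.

3a ff ad d1

rsvd (9b) val=-198 bits=0x13a at bit 0: 0x0000013a
addr_hi (9b) val=255 bits=0xff at bit 9: 0x0001ff3a
kind (10b) val=107 bits=0x6b at bit 18: 0x01adff3a
type (2b) val=1 bits=0x1 at bit 28: 0x11adff3a
opcode (2b) val=-1 bits=0x3 at bit 30: 0xd1adff3a
word = 0xd1adff3a → little-endian bytes:
  [0]=0x3a  [1]=0xff  [2]=0xad  [3]=0xd1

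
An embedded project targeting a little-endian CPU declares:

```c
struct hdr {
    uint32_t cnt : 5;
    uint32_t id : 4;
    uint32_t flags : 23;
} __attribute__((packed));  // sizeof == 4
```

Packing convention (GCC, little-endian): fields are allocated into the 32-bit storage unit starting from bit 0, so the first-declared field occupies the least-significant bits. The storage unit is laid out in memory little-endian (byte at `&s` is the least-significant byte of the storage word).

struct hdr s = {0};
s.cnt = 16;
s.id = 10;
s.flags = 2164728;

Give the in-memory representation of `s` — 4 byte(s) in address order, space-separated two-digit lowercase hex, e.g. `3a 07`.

cnt:5 = 16 → 0x10 << 0 → word 0x00000010
id:4 = 10 → 0xa << 5 → word 0x00000150
flags:23 = 2164728 → 0x2107f8 << 9 → word 0x420ff150
word = 0x420ff150 → little-endian bytes:
  [0]=0x50  [1]=0xf1  [2]=0x0f  [3]=0x42

50 f1 0f 42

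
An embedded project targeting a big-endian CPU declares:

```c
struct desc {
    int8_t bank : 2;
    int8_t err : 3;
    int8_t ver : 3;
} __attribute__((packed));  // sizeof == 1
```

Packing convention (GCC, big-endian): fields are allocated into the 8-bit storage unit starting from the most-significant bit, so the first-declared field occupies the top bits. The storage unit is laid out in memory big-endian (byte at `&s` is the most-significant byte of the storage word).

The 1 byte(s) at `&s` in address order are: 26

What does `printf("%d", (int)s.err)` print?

[0]=0x26 (big-endian) → word 0x26
bank [6+:2] = (word>>6) & 0x3 = 0
err [3+:3] = (word>>3) & 0x7 = 4  ←
ver [0+:3] = (word>>0) & 0x7 = 6
err signed 3b, MSB=1: 4 - 8 = -4

-4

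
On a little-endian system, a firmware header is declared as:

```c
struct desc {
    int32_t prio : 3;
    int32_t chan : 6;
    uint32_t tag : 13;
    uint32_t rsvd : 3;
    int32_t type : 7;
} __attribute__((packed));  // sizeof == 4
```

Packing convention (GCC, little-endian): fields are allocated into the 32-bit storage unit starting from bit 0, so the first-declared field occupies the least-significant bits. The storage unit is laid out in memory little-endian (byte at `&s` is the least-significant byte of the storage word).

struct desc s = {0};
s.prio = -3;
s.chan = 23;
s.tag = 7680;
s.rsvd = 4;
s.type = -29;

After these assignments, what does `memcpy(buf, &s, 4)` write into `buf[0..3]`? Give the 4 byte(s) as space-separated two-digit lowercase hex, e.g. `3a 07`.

bd 00 3c c7

prio:3 = -3 → 0x5 << 0 → word 0x00000005
chan:6 = 23 → 0x17 << 3 → word 0x000000bd
tag:13 = 7680 → 0x1e00 << 9 → word 0x003c00bd
rsvd:3 = 4 → 0x4 << 22 → word 0x013c00bd
type:7 = -29 → 0x63 << 25 → word 0xc73c00bd
word = 0xc73c00bd → little-endian bytes:
  [0]=0xbd  [1]=0x00  [2]=0x3c  [3]=0xc7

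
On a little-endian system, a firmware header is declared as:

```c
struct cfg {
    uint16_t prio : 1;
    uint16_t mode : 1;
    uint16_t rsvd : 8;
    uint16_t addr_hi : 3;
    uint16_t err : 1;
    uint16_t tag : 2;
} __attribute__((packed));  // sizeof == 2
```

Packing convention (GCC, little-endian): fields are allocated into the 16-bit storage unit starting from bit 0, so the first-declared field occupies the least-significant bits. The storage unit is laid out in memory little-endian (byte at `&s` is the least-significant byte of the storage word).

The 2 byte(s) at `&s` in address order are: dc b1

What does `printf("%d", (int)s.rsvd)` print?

119

[0]=0xdc [1]=0xb1 (little-endian) → word 0xb1dc
prio:1 @ bit 0 → (0xb1dc>>0)&0x1 = 0x0
mode:1 @ bit 1 → (0xb1dc>>1)&0x1 = 0x0
rsvd:8 @ bit 2 → (0xb1dc>>2)&0xff = 0x77  ←
addr_hi:3 @ bit 10 → (0xb1dc>>10)&0x7 = 0x4
err:1 @ bit 13 → (0xb1dc>>13)&0x1 = 0x1
tag:2 @ bit 14 → (0xb1dc>>14)&0x3 = 0x2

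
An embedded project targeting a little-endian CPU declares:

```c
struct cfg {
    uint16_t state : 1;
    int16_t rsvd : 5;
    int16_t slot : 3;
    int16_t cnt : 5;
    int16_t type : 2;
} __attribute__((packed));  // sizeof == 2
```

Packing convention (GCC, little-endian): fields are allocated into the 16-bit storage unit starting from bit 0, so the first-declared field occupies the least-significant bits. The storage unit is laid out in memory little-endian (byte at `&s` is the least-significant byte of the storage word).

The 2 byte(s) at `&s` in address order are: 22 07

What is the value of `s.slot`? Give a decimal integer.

[0]=0x22 [1]=0x07 (little-endian) → word 0x0722
state [0+:1] = (word>>0) & 0x1 = 0
rsvd [1+:5] = (word>>1) & 0x1f = 17
slot [6+:3] = (word>>6) & 0x7 = 4  ←
cnt [9+:5] = (word>>9) & 0x1f = 3
type [14+:2] = (word>>14) & 0x3 = 0
slot signed 3b, MSB=1: 4 - 8 = -4

-4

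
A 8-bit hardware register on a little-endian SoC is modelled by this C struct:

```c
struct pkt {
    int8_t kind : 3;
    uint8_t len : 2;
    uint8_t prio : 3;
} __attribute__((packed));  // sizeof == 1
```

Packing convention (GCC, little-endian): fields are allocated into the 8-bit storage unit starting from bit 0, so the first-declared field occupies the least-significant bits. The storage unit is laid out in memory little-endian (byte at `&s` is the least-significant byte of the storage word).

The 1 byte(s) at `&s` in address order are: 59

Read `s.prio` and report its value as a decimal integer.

2

[0]=0x59 (little-endian) → word 0x59
kind [0+:3] = (word>>0) & 0x7 = 1
len [3+:2] = (word>>3) & 0x3 = 3
prio [5+:3] = (word>>5) & 0x7 = 2  ←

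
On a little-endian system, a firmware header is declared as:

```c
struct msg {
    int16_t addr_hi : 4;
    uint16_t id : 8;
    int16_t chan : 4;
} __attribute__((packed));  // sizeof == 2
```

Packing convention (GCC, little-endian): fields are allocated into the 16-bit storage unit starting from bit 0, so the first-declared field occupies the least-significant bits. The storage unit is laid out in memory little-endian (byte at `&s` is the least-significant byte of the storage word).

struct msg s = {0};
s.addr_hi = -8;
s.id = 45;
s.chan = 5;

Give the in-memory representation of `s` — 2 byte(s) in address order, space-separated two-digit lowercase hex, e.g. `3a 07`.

addr_hi:4 = -8 → 0x8 << 0 → word 0x0008
id:8 = 45 → 0x2d << 4 → word 0x02d8
chan:4 = 5 → 0x5 << 12 → word 0x52d8
word = 0x52d8 → little-endian bytes:
  [0]=0xd8  [1]=0x52

d8 52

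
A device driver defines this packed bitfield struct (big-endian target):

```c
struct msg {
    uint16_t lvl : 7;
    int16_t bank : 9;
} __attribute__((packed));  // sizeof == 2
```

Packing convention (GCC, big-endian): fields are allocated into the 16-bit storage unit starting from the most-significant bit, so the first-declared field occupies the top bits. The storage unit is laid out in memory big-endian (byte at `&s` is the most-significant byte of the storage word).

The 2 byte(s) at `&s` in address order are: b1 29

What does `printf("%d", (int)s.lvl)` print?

[0]=0xb1 [1]=0x29 (big-endian) → word 0xb129
lvl [9+:7] = (word>>9) & 0x7f = 88  ←
bank [0+:9] = (word>>0) & 0x1ff = 297

88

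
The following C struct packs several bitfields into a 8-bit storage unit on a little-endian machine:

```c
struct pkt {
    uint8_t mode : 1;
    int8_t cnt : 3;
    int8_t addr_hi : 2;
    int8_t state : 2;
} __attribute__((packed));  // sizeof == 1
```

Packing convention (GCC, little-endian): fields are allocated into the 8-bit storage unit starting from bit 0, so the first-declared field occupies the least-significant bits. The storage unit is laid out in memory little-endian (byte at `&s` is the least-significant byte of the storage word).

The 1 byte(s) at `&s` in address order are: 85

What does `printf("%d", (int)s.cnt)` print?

2

[0]=0x85 (little-endian) → word 0x85
mode [0+:1] = (word>>0) & 0x1 = 1
cnt [1+:3] = (word>>1) & 0x7 = 2  ←
addr_hi [4+:2] = (word>>4) & 0x3 = 0
state [6+:2] = (word>>6) & 0x3 = 2
cnt signed 3b, MSB=0: value = 2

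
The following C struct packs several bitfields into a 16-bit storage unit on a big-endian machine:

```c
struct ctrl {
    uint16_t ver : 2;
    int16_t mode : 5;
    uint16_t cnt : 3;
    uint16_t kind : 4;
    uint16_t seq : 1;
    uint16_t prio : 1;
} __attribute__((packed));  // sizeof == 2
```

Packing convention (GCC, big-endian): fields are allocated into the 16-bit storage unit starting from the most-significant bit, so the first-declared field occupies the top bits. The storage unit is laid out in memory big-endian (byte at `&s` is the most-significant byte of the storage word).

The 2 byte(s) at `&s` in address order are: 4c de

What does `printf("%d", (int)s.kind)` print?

7

[0]=0x4c [1]=0xde (big-endian) → word 0x4cde
ver [14+:2] = (word>>14) & 0x3 = 1
mode [9+:5] = (word>>9) & 0x1f = 6
cnt [6+:3] = (word>>6) & 0x7 = 3
kind [2+:4] = (word>>2) & 0xf = 7  ←
seq [1+:1] = (word>>1) & 0x1 = 1
prio [0+:1] = (word>>0) & 0x1 = 0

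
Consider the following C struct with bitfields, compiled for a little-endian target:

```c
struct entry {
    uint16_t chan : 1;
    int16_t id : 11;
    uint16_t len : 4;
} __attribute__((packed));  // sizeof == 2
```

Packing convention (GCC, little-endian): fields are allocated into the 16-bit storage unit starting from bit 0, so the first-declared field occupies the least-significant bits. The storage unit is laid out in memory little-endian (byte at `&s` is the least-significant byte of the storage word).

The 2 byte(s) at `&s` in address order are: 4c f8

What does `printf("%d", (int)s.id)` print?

-986

[0]=0x4c [1]=0xf8 (little-endian) → word 0xf84c
chan:1 @ bit 0 → (0xf84c>>0)&0x1 = 0x0
id:11 @ bit 1 → (0xf84c>>1)&0x7ff = 0x426  ←
len:4 @ bit 12 → (0xf84c>>12)&0xf = 0xf
id signed 11b, MSB=1: 1062 - 2048 = -986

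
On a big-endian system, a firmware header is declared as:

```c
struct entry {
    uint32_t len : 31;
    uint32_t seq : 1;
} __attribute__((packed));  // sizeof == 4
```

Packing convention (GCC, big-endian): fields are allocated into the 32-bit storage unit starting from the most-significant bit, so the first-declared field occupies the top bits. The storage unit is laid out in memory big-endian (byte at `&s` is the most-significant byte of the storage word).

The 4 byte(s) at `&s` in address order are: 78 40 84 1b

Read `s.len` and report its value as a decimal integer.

1008747021

[0]=0x78 [1]=0x40 [2]=0x84 [3]=0x1b (big-endian) → word 0x7840841b
len:31 @ bit 1 → (0x7840841b>>1)&0x7fffffff = 0x3c20420d  ←
seq:1 @ bit 0 → (0x7840841b>>0)&0x1 = 0x1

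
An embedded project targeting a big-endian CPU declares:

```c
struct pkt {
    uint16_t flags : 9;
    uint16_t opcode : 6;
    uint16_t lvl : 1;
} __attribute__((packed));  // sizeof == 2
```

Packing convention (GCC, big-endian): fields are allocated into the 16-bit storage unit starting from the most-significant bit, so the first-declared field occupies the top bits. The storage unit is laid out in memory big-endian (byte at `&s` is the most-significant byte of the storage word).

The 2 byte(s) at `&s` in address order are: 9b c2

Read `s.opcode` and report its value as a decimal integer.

33

[0]=0x9b [1]=0xc2 (big-endian) → word 0x9bc2
flags:9 @ bit 7 → (0x9bc2>>7)&0x1ff = 0x137
opcode:6 @ bit 1 → (0x9bc2>>1)&0x3f = 0x21  ←
lvl:1 @ bit 0 → (0x9bc2>>0)&0x1 = 0x0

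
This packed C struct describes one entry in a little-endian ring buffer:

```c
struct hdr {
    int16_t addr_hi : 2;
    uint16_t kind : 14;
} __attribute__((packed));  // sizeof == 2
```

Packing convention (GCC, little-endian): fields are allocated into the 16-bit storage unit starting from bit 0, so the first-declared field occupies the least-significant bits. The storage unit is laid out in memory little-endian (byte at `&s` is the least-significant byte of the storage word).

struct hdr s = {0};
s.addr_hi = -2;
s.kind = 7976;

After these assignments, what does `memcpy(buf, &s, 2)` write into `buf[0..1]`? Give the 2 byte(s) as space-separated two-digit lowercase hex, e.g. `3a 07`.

a2 7c

addr_hi:2 = -2 → 0x2 << 0 → word 0x0002
kind:14 = 7976 → 0x1f28 << 2 → word 0x7ca2
word = 0x7ca2 → little-endian bytes:
  [0]=0xa2  [1]=0x7c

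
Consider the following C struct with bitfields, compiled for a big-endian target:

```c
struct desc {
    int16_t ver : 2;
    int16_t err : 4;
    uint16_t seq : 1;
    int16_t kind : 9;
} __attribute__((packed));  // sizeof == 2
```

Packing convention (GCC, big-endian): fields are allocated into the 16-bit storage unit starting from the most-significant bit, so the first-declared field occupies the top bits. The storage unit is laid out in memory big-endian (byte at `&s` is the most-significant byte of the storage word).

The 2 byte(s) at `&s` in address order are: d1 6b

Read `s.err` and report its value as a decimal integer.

4

[0]=0xd1 [1]=0x6b (big-endian) → word 0xd16b
ver:2 @ bit 14 → (0xd16b>>14)&0x3 = 0x3
err:4 @ bit 10 → (0xd16b>>10)&0xf = 0x4  ←
seq:1 @ bit 9 → (0xd16b>>9)&0x1 = 0x0
kind:9 @ bit 0 → (0xd16b>>0)&0x1ff = 0x16b
err signed 4b, MSB=0: value = 4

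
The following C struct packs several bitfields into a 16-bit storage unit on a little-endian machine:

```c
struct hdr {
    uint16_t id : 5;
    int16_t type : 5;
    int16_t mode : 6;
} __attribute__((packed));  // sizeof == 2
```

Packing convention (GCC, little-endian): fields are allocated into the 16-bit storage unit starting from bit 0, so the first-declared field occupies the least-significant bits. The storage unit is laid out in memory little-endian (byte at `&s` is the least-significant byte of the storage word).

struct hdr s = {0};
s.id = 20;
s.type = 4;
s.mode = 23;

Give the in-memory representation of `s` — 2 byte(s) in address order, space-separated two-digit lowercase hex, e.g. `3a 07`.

id:5 = 20 → 0x14 << 0 → word 0x0014
type:5 = 4 → 0x4 << 5 → word 0x0094
mode:6 = 23 → 0x17 << 10 → word 0x5c94
word = 0x5c94 → little-endian bytes:
  [0]=0x94  [1]=0x5c

94 5c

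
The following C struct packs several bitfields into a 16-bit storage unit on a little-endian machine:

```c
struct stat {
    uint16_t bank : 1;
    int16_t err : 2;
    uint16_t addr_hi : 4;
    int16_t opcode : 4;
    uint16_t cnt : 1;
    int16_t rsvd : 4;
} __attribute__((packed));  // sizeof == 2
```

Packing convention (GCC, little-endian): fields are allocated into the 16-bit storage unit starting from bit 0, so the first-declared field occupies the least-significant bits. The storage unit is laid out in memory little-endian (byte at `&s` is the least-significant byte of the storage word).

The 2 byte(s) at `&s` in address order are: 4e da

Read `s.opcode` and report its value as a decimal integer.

[0]=0x4e [1]=0xda (little-endian) → word 0xda4e
bank:1 @ bit 0 → (0xda4e>>0)&0x1 = 0x0
err:2 @ bit 1 → (0xda4e>>1)&0x3 = 0x3
addr_hi:4 @ bit 3 → (0xda4e>>3)&0xf = 0x9
opcode:4 @ bit 7 → (0xda4e>>7)&0xf = 0x4  ←
cnt:1 @ bit 11 → (0xda4e>>11)&0x1 = 0x1
rsvd:4 @ bit 12 → (0xda4e>>12)&0xf = 0xd
opcode signed 4b, MSB=0: value = 4

4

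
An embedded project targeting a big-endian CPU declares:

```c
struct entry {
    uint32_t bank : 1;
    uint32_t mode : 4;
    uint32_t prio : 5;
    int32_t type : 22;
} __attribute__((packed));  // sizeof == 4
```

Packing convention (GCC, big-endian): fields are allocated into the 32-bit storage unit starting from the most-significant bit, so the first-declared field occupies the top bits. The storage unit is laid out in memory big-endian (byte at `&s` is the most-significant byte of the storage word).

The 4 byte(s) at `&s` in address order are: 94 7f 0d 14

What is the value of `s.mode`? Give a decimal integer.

2

[0]=0x94 [1]=0x7f [2]=0x0d [3]=0x14 (big-endian) → word 0x947f0d14
bank:1 @ bit 31 → (0x947f0d14>>31)&0x1 = 0x1
mode:4 @ bit 27 → (0x947f0d14>>27)&0xf = 0x2  ←
prio:5 @ bit 22 → (0x947f0d14>>22)&0x1f = 0x11
type:22 @ bit 0 → (0x947f0d14>>0)&0x3fffff = 0x3f0d14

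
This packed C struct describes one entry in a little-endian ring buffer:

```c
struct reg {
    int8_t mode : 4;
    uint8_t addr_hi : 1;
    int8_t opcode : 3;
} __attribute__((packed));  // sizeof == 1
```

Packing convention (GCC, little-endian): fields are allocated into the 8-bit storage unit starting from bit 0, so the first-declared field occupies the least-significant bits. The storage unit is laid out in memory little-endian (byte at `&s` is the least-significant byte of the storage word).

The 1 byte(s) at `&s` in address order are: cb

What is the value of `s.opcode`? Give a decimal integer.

-2

[0]=0xcb (little-endian) → word 0xcb
mode:4 @ bit 0 → (0xcb>>0)&0xf = 0xb
addr_hi:1 @ bit 4 → (0xcb>>4)&0x1 = 0x0
opcode:3 @ bit 5 → (0xcb>>5)&0x7 = 0x6  ←
opcode signed 3b, MSB=1: 6 - 8 = -2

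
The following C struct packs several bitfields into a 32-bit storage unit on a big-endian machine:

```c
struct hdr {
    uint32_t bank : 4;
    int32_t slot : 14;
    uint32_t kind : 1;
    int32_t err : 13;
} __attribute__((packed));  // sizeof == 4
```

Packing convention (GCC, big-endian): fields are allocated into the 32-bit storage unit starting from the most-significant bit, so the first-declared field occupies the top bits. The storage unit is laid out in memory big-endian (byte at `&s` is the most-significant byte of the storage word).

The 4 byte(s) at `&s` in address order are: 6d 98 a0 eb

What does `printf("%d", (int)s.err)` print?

235

[0]=0x6d [1]=0x98 [2]=0xa0 [3]=0xeb (big-endian) → word 0x6d98a0eb
bank [28+:4] = (word>>28) & 0xf = 6
slot [14+:14] = (word>>14) & 0x3fff = 13922
kind [13+:1] = (word>>13) & 0x1 = 1
err [0+:13] = (word>>0) & 0x1fff = 235  ←
err signed 13b, MSB=0: value = 235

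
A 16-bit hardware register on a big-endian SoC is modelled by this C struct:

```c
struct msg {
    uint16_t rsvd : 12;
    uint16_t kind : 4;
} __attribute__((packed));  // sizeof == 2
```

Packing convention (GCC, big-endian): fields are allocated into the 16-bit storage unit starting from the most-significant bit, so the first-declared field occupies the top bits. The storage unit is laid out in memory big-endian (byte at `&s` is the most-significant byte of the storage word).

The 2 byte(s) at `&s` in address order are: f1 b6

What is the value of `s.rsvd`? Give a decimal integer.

3867

[0]=0xf1 [1]=0xb6 (big-endian) → word 0xf1b6
rsvd:12 @ bit 4 → (0xf1b6>>4)&0xfff = 0xf1b  ←
kind:4 @ bit 0 → (0xf1b6>>0)&0xf = 0x6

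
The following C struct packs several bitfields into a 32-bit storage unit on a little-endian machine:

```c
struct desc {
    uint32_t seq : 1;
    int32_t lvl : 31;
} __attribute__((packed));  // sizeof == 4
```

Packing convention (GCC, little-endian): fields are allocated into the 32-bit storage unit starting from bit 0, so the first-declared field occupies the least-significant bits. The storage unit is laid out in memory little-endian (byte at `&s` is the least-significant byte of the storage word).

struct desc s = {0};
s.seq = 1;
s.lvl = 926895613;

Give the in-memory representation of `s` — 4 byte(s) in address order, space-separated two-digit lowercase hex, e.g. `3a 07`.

[0+:1] seq=1 & 0x1 = 0x1; word=0x00000001
[1+:31] lvl=926895613 & 0x7fffffff = 0x373f4dfd; word=0x6e7e9bfb
word = 0x6e7e9bfb → little-endian bytes:
  [0]=0xfb  [1]=0x9b  [2]=0x7e  [3]=0x6e

fb 9b 7e 6e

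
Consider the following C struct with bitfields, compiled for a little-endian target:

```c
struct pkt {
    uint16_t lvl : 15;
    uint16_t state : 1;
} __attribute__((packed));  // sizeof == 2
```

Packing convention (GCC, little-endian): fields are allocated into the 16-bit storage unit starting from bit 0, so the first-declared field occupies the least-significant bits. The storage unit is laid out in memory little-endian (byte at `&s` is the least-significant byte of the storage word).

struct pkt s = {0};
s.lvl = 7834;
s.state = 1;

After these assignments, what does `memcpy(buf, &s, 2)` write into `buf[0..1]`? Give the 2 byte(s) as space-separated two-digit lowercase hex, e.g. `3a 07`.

9a 9e

[0+:15] lvl=7834 & 0x7fff = 0x1e9a; word=0x1e9a
[15+:1] state=1 & 0x1 = 0x1; word=0x9e9a
word = 0x9e9a → little-endian bytes:
  [0]=0x9a  [1]=0x9e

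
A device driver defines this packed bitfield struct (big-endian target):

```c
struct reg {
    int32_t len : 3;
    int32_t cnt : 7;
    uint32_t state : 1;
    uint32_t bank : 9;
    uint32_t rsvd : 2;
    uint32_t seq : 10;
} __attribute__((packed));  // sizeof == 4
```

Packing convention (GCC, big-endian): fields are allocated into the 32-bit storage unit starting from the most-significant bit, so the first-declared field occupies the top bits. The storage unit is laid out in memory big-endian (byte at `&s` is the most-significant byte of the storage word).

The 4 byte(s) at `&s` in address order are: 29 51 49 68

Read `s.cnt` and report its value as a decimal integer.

[0]=0x29 [1]=0x51 [2]=0x49 [3]=0x68 (big-endian) → word 0x29514968
len [29+:3] = (word>>29) & 0x7 = 1
cnt [22+:7] = (word>>22) & 0x7f = 37  ←
state [21+:1] = (word>>21) & 0x1 = 0
bank [12+:9] = (word>>12) & 0x1ff = 276
rsvd [10+:2] = (word>>10) & 0x3 = 2
seq [0+:10] = (word>>0) & 0x3ff = 360
cnt signed 7b, MSB=0: value = 37

37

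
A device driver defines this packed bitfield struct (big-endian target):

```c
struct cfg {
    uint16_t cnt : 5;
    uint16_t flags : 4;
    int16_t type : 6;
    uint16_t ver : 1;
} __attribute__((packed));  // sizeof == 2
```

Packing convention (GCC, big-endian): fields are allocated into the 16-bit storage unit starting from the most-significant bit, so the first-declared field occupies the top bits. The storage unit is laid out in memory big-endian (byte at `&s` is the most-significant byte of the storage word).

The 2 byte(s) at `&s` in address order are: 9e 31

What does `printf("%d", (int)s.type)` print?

[0]=0x9e [1]=0x31 (big-endian) → word 0x9e31
cnt [11+:5] = (word>>11) & 0x1f = 19
flags [7+:4] = (word>>7) & 0xf = 12
type [1+:6] = (word>>1) & 0x3f = 24  ←
ver [0+:1] = (word>>0) & 0x1 = 1
type signed 6b, MSB=0: value = 24

24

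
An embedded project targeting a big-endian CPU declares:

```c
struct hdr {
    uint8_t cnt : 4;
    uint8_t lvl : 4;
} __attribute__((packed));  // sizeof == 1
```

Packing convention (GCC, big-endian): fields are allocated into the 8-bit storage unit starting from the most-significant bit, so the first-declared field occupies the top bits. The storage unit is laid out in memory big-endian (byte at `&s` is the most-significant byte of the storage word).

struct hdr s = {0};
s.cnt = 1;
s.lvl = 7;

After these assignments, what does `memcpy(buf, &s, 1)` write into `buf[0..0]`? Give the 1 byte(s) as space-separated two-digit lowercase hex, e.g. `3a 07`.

cnt:4 = 1 → 0x1 << 4 → word 0x10
lvl:4 = 7 → 0x7 << 0 → word 0x17
word = 0x17 → big-endian bytes:
  [0]=0x17

17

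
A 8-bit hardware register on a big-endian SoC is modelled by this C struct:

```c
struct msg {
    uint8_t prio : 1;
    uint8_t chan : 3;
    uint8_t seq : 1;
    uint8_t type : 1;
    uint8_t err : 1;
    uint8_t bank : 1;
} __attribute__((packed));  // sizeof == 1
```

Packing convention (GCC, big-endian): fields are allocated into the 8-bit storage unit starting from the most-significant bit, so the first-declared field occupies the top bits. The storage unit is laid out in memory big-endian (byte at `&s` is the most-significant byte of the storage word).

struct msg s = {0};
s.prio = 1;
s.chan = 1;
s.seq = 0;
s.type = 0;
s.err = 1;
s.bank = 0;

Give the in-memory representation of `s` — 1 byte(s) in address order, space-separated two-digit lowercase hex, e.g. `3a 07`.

[7+:1] prio=1 & 0x1 = 0x1; word=0x80
[4+:3] chan=1 & 0x7 = 0x1; word=0x90
[3+:1] seq=0 & 0x1 = 0x0; word=0x90
[2+:1] type=0 & 0x1 = 0x0; word=0x90
[1+:1] err=1 & 0x1 = 0x1; word=0x92
[0+:1] bank=0 & 0x1 = 0x0; word=0x92
word = 0x92 → big-endian bytes:
  [0]=0x92

92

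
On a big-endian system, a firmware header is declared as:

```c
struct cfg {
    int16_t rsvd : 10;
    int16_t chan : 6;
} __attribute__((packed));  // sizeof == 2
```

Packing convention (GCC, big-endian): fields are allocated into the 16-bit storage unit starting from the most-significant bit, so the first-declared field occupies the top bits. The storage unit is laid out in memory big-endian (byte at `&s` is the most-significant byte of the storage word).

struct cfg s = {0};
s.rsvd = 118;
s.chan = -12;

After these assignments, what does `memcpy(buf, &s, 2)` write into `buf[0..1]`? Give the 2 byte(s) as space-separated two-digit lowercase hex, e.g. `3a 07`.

[6+:10] rsvd=118 & 0x3ff = 0x76; word=0x1d80
[0+:6] chan=-12 & 0x3f = 0x34; word=0x1db4
word = 0x1db4 → big-endian bytes:
  [0]=0x1d  [1]=0xb4

1d b4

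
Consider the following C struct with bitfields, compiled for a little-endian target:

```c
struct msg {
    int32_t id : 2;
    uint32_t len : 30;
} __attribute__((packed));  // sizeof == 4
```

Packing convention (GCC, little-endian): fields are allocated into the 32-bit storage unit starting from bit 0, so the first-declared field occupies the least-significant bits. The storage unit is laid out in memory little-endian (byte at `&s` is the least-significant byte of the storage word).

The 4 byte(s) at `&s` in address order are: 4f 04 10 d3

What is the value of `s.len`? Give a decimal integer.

[0]=0x4f [1]=0x04 [2]=0x10 [3]=0xd3 (little-endian) → word 0xd310044f
id [0+:2] = (word>>0) & 0x3 = 3
len [2+:30] = (word>>2) & 0x3fffffff = 885260563  ←

885260563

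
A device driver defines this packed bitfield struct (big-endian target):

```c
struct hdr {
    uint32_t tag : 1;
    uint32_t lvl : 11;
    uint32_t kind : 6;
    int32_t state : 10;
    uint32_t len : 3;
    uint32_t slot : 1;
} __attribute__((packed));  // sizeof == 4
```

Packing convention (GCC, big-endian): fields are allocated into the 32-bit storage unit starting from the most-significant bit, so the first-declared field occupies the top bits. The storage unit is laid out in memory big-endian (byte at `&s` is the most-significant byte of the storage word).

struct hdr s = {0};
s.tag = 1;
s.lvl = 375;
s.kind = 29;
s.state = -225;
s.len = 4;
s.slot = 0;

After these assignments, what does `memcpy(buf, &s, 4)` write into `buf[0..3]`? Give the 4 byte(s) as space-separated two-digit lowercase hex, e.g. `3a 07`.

97 77 71 f8

[31+:1] tag=1 & 0x1 = 0x1; word=0x80000000
[20+:11] lvl=375 & 0x7ff = 0x177; word=0x97700000
[14+:6] kind=29 & 0x3f = 0x1d; word=0x97774000
[4+:10] state=-225 & 0x3ff = 0x31f; word=0x977771f0
[1+:3] len=4 & 0x7 = 0x4; word=0x977771f8
[0+:1] slot=0 & 0x1 = 0x0; word=0x977771f8
word = 0x977771f8 → big-endian bytes:
  [0]=0x97  [1]=0x77  [2]=0x71  [3]=0xf8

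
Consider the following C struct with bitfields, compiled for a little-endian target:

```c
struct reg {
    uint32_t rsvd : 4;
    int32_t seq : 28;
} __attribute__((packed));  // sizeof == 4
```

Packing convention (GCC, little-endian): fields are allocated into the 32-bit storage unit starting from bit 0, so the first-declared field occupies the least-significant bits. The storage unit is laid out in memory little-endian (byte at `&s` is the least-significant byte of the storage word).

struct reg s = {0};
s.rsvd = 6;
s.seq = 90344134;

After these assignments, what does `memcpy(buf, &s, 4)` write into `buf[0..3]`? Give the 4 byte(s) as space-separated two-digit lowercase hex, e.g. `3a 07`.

66 ac 28 56

rsvd (4b) val=6 bits=0x6 at bit 0: 0x00000006
seq (28b) val=90344134 bits=0x5628ac6 at bit 4: 0x5628ac66
word = 0x5628ac66 → little-endian bytes:
  [0]=0x66  [1]=0xac  [2]=0x28  [3]=0x56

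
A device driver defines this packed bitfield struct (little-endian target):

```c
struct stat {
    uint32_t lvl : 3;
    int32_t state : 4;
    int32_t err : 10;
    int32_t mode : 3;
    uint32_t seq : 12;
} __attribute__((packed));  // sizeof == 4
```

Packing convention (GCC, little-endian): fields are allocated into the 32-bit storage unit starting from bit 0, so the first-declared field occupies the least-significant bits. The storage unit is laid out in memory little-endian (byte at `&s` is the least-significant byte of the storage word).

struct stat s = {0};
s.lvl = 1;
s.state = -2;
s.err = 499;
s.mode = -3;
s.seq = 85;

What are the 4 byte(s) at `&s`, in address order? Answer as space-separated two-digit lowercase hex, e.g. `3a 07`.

[0+:3] lvl=1 & 0x7 = 0x1; word=0x00000001
[3+:4] state=-2 & 0xf = 0xe; word=0x00000071
[7+:10] err=499 & 0x3ff = 0x1f3; word=0x0000f9f1
[17+:3] mode=-3 & 0x7 = 0x5; word=0x000af9f1
[20+:12] seq=85 & 0xfff = 0x55; word=0x055af9f1
word = 0x055af9f1 → little-endian bytes:
  [0]=0xf1  [1]=0xf9  [2]=0x5a  [3]=0x05

f1 f9 5a 05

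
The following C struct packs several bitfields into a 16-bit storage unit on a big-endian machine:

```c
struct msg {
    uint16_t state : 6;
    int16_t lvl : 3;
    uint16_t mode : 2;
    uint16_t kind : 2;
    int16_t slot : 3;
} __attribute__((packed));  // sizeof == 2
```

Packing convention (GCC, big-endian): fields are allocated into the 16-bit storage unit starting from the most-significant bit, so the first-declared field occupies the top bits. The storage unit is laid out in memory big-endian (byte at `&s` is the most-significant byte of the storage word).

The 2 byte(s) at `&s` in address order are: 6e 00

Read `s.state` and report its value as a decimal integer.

27

[0]=0x6e [1]=0x00 (big-endian) → word 0x6e00
state:6 @ bit 10 → (0x6e00>>10)&0x3f = 0x1b  ←
lvl:3 @ bit 7 → (0x6e00>>7)&0x7 = 0x4
mode:2 @ bit 5 → (0x6e00>>5)&0x3 = 0x0
kind:2 @ bit 3 → (0x6e00>>3)&0x3 = 0x0
slot:3 @ bit 0 → (0x6e00>>0)&0x7 = 0x0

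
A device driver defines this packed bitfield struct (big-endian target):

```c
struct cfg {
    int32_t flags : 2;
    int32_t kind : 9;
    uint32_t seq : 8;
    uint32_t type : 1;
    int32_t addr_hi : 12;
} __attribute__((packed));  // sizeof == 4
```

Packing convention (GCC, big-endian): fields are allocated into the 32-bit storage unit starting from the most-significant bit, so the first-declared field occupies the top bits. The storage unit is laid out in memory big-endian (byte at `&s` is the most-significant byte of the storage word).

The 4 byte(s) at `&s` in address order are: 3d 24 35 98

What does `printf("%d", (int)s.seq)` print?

33

[0]=0x3d [1]=0x24 [2]=0x35 [3]=0x98 (big-endian) → word 0x3d243598
flags [30+:2] = (word>>30) & 0x3 = 0
kind [21+:9] = (word>>21) & 0x1ff = 489
seq [13+:8] = (word>>13) & 0xff = 33  ←
type [12+:1] = (word>>12) & 0x1 = 1
addr_hi [0+:12] = (word>>0) & 0xfff = 1432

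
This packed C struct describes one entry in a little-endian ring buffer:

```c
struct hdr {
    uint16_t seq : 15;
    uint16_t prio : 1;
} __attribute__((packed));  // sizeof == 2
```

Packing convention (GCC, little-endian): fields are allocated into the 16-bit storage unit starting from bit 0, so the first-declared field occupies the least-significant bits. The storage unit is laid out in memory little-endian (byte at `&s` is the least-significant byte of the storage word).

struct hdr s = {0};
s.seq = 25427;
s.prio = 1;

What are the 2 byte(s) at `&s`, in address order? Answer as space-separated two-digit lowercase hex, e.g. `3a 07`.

53 e3

seq (15b) val=25427 bits=0x6353 at bit 0: 0x6353
prio (1b) val=1 bits=0x1 at bit 15: 0xe353
word = 0xe353 → little-endian bytes:
  [0]=0x53  [1]=0xe3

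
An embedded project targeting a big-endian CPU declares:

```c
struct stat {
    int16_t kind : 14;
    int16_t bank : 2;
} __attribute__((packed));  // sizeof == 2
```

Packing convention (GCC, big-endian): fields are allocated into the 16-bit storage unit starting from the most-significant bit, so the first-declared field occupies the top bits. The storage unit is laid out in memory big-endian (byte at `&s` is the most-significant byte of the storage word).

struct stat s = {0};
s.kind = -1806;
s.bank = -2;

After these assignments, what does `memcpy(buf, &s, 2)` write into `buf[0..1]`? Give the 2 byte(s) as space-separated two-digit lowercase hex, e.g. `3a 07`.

kind:14 = -1806 → 0x38f2 << 2 → word 0xe3c8
bank:2 = -2 → 0x2 << 0 → word 0xe3ca
word = 0xe3ca → big-endian bytes:
  [0]=0xe3  [1]=0xca

e3 ca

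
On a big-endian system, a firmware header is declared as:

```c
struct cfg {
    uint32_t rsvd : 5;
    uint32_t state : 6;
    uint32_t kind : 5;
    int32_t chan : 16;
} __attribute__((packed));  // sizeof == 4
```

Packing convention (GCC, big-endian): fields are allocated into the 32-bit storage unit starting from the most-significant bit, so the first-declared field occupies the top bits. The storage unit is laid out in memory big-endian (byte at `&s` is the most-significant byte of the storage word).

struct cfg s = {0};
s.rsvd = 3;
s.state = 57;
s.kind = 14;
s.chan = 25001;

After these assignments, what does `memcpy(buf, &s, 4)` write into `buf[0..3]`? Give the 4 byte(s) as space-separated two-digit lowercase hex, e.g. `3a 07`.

[27+:5] rsvd=3 & 0x1f = 0x3; word=0x18000000
[21+:6] state=57 & 0x3f = 0x39; word=0x1f200000
[16+:5] kind=14 & 0x1f = 0xe; word=0x1f2e0000
[0+:16] chan=25001 & 0xffff = 0x61a9; word=0x1f2e61a9
word = 0x1f2e61a9 → big-endian bytes:
  [0]=0x1f  [1]=0x2e  [2]=0x61  [3]=0xa9

1f 2e 61 a9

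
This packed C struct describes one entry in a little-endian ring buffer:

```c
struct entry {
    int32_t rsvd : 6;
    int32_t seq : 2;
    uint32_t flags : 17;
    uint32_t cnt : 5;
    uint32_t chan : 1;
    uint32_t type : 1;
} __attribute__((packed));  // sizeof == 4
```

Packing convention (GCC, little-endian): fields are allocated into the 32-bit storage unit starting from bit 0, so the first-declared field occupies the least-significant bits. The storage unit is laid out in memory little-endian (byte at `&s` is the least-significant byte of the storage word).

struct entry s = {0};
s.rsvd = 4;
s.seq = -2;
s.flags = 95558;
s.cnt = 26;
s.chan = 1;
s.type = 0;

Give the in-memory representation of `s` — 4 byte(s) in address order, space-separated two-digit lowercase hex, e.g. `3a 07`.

84 46 75 75

rsvd (6b) val=4 bits=0x4 at bit 0: 0x00000004
seq (2b) val=-2 bits=0x2 at bit 6: 0x00000084
flags (17b) val=95558 bits=0x17546 at bit 8: 0x01754684
cnt (5b) val=26 bits=0x1a at bit 25: 0x35754684
chan (1b) val=1 bits=0x1 at bit 30: 0x75754684
type (1b) val=0 bits=0x0 at bit 31: 0x75754684
word = 0x75754684 → little-endian bytes:
  [0]=0x84  [1]=0x46  [2]=0x75  [3]=0x75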